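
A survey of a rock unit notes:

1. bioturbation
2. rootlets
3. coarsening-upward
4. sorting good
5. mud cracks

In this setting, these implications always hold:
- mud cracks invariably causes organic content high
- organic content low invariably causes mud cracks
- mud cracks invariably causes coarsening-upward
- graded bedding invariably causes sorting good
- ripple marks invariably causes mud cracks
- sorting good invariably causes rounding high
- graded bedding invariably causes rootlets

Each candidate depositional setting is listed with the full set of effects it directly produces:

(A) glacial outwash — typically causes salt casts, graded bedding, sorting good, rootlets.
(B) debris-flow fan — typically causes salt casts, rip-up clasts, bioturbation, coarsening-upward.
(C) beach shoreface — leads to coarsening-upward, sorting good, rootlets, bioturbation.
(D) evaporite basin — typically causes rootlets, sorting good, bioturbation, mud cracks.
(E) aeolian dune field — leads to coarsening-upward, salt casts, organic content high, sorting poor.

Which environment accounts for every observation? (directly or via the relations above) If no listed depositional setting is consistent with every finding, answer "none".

For each candidate, compare predicted effects to what was observed:
(A) glacial outwash — does not account for bioturbation, coarsening-upward, mud cracks
(B) debris-flow fan — does not account for rootlets, sorting good, mud cracks
(C) beach shoreface — bioturbation match; rootlets match; coarsening-upward match; sorting good match; mud cracks miss
(D) evaporite basin — bioturbation match; rootlets match; coarsening-upward match (via mud cracks → coarsening-upward); sorting good match; mud cracks match
(E) aeolian dune field — bioturbation miss; rootlets miss; coarsening-upward match; sorting good miss; mud cracks miss
(D) alone accounts for all the evidence.

D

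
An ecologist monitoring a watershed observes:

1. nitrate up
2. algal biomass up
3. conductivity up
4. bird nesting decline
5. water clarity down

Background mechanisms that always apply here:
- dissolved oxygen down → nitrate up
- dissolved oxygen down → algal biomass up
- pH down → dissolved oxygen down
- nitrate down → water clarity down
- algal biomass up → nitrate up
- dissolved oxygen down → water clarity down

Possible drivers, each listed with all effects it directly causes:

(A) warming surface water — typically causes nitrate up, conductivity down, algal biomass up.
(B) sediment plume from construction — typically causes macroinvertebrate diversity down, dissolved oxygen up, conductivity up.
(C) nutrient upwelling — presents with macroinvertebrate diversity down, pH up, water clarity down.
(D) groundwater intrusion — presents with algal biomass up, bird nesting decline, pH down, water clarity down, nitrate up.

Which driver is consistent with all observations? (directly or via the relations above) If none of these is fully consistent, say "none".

Per-candidate check:
(A) warming surface water — nitrate up ✓; algal biomass up ✓; conductivity up ✗; bird nesting decline ✗; water clarity down ✗
(B) sediment plume from construction — does not account for nitrate up, algal biomass up, bird nesting decline, water clarity down
(C) nutrient upwelling — does not account for nitrate up, algal biomass up, conductivity up, bird nesting decline
(D) groundwater intrusion — does not account for conductivity up
No candidate is consistent with all observations.

none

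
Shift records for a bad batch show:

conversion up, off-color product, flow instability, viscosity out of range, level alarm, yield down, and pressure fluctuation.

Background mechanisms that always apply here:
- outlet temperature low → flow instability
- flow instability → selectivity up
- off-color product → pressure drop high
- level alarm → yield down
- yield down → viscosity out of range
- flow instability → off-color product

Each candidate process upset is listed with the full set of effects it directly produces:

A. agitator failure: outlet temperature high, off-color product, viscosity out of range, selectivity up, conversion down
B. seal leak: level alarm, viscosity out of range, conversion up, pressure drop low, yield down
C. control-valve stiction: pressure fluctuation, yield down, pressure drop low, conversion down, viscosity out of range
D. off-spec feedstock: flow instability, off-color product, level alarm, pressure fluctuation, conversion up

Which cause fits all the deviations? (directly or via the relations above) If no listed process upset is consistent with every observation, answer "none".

D

Testing each hypothesis:
(A) agitator failure — fails on conversion up, flow instability, level alarm, yield down, pressure fluctuation (predicts conversion down, not conversion up)
(B) seal leak — does not account for off-color product, flow instability, pressure fluctuation
(C) control-valve stiction — conversion up -; off-color product -; flow instability -; viscosity out of range +; level alarm -; yield down +; pressure fluctuation +
(D) off-spec feedstock — conversion up +; off-color product +; flow instability +; viscosity out of range + (via level alarm → yield down → viscosity out of range); level alarm +; yield down + (via level alarm → yield down); pressure fluctuation +
(D) alone accounts for all the evidence.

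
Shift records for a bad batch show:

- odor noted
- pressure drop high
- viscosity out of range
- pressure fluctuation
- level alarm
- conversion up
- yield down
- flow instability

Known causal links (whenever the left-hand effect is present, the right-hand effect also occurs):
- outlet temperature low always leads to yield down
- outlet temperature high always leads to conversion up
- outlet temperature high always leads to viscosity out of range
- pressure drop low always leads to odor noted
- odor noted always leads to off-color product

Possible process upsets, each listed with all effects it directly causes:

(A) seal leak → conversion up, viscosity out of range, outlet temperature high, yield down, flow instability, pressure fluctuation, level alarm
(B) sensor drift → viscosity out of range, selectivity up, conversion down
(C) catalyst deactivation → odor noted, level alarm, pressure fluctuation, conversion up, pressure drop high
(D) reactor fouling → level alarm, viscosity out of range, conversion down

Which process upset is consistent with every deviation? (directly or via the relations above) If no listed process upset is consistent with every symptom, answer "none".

Checking each candidate against the observations:
(A) seal leak — odor noted ✗; pressure drop high ✗; viscosity out of range ✓; pressure fluctuation ✓; level alarm ✓; conversion up ✓; yield down ✓; flow instability ✓
(B) sensor drift — fails on odor noted, pressure drop high, pressure fluctuation, level alarm, conversion up, yield down, flow instability (predicts conversion down, not conversion up)
(C) catalyst deactivation — odor noted ✓; pressure drop high ✓; viscosity out of range ✗; pressure fluctuation ✓; level alarm ✓; conversion up ✓; yield down ✗; flow instability ✗
(D) reactor fouling — fails on odor noted, pressure drop high, pressure fluctuation, conversion up, yield down, flow instability (predicts conversion down, not conversion up)
No candidate is consistent with all observations.

none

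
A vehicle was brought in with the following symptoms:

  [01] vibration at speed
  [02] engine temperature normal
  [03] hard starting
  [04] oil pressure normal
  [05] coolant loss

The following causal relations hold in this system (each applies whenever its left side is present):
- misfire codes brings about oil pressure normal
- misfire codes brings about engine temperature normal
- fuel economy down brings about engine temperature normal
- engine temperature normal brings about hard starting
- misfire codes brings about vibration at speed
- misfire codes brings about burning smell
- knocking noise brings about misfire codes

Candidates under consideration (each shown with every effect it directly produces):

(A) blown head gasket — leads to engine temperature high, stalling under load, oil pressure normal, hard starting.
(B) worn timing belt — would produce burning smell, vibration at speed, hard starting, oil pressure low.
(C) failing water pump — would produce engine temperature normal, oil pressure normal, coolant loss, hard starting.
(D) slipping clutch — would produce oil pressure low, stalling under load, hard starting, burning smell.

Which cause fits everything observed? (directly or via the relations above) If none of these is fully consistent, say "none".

Testing each hypothesis:
(A) blown head gasket — fails on vibration at speed, engine temperature normal, coolant loss (predicts engine temperature high, not engine temperature normal)
(B) worn timing belt — fails on engine temperature normal, oil pressure normal, coolant loss (predicts oil pressure low, not oil pressure normal)
(C) failing water pump — does not account for vibration at speed
(D) slipping clutch — fails on vibration at speed, engine temperature normal, oil pressure normal, coolant loss (predicts oil pressure low, not oil pressure normal)
None of the listed candidates fits everything.

none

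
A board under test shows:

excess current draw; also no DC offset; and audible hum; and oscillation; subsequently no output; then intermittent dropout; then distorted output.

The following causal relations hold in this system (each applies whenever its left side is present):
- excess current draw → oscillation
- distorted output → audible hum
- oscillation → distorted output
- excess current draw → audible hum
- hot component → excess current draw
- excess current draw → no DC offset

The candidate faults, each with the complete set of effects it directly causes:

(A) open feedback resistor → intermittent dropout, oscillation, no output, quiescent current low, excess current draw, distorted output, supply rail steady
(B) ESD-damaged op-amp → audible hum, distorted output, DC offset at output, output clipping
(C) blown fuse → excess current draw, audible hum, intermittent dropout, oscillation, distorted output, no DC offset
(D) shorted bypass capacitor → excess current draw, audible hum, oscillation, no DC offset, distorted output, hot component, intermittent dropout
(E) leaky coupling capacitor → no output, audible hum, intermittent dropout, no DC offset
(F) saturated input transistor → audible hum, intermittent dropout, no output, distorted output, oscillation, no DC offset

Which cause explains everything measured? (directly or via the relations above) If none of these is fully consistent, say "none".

Testing each hypothesis:
(A) open feedback resistor — excess current draw yes; no DC offset yes (through excess current draw → no DC offset); audible hum yes (through distorted output → audible hum); oscillation yes; no output yes; intermittent dropout yes; distorted output yes
(B) ESD-damaged op-amp — excess current draw NO; no DC offset NO; audible hum yes; oscillation NO; no output NO; intermittent dropout NO; distorted output yes
(C) blown fuse — excess current draw yes; no DC offset yes; audible hum yes; oscillation yes; no output NO; intermittent dropout yes; distorted output yes
(D) shorted bypass capacitor — does not account for no output
(E) leaky coupling capacitor — excess current draw NO; no DC offset yes; audible hum yes; oscillation NO; no output yes; intermittent dropout yes; distorted output NO
(F) saturated input transistor — does not account for excess current draw
(A) alone accounts for all the evidence.

A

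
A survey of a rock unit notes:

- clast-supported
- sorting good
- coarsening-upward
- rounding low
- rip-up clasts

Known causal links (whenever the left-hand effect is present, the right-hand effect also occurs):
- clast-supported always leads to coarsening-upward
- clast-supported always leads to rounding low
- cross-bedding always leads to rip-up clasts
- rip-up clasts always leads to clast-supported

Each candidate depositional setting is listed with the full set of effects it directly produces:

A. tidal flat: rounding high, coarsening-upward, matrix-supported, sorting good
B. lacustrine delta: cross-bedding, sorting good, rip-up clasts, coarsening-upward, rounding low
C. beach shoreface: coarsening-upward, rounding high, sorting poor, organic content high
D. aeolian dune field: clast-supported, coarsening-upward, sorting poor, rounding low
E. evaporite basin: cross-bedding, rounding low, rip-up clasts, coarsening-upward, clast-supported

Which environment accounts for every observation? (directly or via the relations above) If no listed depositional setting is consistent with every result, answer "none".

Per-candidate check:
(A) tidal flat — clast-supported ✗; sorting good ✓; coarsening-upward ✓; rounding low ✗; rip-up clasts ✗
(B) lacustrine delta — clast-supported ✓ (through rip-up clasts → clast-supported); sorting good ✓; coarsening-upward ✓; rounding low ✓; rip-up clasts ✓
(C) beach shoreface — fails on clast-supported, sorting good, rounding low, rip-up clasts (predicts sorting poor, not sorting good; predicts rounding high, not rounding low)
(D) aeolian dune field — clast-supported ✓; sorting good ✗; coarsening-upward ✓; rounding low ✓; rip-up clasts ✗
(E) evaporite basin — clast-supported ✓; sorting good ✗; coarsening-upward ✓; rounding low ✓; rip-up clasts ✓
(B) is the only candidate with no mismatches.

B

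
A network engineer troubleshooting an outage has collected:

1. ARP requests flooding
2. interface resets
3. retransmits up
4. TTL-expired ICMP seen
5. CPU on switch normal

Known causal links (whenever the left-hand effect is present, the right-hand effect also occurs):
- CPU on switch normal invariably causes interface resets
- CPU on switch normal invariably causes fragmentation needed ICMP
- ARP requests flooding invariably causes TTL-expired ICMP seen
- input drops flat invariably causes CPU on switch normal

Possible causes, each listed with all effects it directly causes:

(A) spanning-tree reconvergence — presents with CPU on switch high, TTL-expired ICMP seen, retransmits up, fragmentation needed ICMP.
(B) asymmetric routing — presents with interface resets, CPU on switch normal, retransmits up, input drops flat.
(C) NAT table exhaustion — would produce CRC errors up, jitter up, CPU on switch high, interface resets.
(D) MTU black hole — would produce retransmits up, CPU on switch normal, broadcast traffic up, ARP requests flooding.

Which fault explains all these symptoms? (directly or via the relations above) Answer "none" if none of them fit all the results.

D

Testing each hypothesis:
(A) spanning-tree reconvergence — fails on ARP requests flooding, interface resets, CPU on switch normal (predicts CPU on switch high, not CPU on switch normal)
(B) asymmetric routing — ARP requests flooding -; interface resets +; retransmits up +; TTL-expired ICMP seen -; CPU on switch normal +
(C) NAT table exhaustion — fails on ARP requests flooding, retransmits up, TTL-expired ICMP seen, CPU on switch normal (predicts CPU on switch high, not CPU on switch normal)
(D) MTU black hole — ARP requests flooding +; interface resets + (through CPU on switch normal → interface resets); retransmits up +; TTL-expired ICMP seen + (through ARP requests flooding → TTL-expired ICMP seen); CPU on switch normal +
Only (D) is consistent with every observation.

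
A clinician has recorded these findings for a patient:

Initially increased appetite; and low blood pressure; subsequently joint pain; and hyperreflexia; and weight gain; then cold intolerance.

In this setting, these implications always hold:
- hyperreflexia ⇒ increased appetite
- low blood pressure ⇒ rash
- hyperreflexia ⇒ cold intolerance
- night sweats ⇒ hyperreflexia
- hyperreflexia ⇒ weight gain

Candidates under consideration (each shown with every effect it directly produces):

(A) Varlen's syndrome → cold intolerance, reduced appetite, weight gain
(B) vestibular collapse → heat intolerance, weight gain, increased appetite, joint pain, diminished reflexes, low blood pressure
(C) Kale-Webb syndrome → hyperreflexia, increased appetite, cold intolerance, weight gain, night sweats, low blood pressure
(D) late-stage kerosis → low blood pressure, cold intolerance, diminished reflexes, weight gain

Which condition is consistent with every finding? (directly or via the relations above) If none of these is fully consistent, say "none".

Per-candidate check:
(A) Varlen's syndrome — fails on increased appetite, low blood pressure, joint pain, hyperreflexia (predicts reduced appetite, not increased appetite)
(B) vestibular collapse — increased appetite match; low blood pressure match; joint pain match; hyperreflexia miss; weight gain match; cold intolerance miss
(C) Kale-Webb syndrome — does not account for joint pain
(D) late-stage kerosis — increased appetite miss; low blood pressure match; joint pain miss; hyperreflexia miss; weight gain match; cold intolerance match
No candidate is consistent with all observations.

none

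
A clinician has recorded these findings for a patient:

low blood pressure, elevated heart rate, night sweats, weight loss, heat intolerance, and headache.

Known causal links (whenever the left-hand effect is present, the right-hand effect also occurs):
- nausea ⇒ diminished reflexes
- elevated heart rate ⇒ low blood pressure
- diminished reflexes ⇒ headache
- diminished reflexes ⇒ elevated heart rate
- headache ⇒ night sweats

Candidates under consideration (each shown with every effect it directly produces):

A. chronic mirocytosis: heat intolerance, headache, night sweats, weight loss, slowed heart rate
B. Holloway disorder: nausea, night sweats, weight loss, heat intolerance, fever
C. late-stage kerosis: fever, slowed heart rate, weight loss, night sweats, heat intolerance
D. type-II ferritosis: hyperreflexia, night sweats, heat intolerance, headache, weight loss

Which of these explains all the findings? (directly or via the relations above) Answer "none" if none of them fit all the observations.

Checking each candidate against the observations:
(A) chronic mirocytosis — low blood pressure ✗; elevated heart rate ✗; night sweats ✓; weight loss ✓; heat intolerance ✓; headache ✓
(B) Holloway disorder — low blood pressure ✓ (via nausea → diminished reflexes → elevated heart rate → low blood pressure); elevated heart rate ✓ (via nausea → diminished reflexes → elevated heart rate); night sweats ✓; weight loss ✓; heat intolerance ✓; headache ✓ (via nausea → diminished reflexes → headache)
(C) late-stage kerosis — fails on low blood pressure, elevated heart rate, headache (predicts slowed heart rate, not elevated heart rate)
(D) type-II ferritosis — low blood pressure ✗; elevated heart rate ✗; night sweats ✓; weight loss ✓; heat intolerance ✓; headache ✓
Only (B) is consistent with every observation.

B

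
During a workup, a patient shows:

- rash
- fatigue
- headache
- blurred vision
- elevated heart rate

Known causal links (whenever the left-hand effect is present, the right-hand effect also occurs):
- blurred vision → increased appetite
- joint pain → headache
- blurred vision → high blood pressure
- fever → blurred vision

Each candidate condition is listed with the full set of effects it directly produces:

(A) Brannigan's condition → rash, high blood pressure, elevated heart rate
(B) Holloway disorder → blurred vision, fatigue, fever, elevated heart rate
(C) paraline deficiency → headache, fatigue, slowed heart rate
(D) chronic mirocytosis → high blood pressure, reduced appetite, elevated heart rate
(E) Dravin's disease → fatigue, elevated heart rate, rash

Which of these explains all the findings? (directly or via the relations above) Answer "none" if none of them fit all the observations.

Per-candidate check:
(A) Brannigan's condition — rash ✓; fatigue ✗; headache ✗; blurred vision ✗; elevated heart rate ✓
(B) Holloway disorder — rash ✗; fatigue ✓; headache ✗; blurred vision ✓; elevated heart rate ✓
(C) paraline deficiency — rash ✗; fatigue ✓; headache ✓; blurred vision ✗; elevated heart rate ✗
(D) chronic mirocytosis — does not account for rash, fatigue, headache, blurred vision
(E) Dravin's disease — rash ✓; fatigue ✓; headache ✗; blurred vision ✗; elevated heart rate ✓
None of the listed candidates fits everything.

none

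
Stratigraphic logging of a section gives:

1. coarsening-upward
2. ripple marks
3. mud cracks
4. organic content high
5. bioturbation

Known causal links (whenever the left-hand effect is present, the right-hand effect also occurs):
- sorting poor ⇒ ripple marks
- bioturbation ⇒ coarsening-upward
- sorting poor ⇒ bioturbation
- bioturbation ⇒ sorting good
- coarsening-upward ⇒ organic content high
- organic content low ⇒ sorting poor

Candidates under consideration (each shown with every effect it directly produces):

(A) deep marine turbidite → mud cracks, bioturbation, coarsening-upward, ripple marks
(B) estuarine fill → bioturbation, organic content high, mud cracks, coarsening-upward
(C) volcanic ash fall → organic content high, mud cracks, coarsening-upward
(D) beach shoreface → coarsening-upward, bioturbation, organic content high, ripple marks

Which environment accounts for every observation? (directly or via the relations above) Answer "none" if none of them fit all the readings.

Testing each hypothesis:
(A) deep marine turbidite — accounts for every observation (organic content high through coarsening-upward → organic content high)
(B) estuarine fill — coarsening-upward ✓; ripple marks ✗; mud cracks ✓; organic content high ✓; bioturbation ✓
(C) volcanic ash fall — does not account for ripple marks, bioturbation
(D) beach shoreface — does not account for mud cracks
Only (A) is consistent with every observation.

A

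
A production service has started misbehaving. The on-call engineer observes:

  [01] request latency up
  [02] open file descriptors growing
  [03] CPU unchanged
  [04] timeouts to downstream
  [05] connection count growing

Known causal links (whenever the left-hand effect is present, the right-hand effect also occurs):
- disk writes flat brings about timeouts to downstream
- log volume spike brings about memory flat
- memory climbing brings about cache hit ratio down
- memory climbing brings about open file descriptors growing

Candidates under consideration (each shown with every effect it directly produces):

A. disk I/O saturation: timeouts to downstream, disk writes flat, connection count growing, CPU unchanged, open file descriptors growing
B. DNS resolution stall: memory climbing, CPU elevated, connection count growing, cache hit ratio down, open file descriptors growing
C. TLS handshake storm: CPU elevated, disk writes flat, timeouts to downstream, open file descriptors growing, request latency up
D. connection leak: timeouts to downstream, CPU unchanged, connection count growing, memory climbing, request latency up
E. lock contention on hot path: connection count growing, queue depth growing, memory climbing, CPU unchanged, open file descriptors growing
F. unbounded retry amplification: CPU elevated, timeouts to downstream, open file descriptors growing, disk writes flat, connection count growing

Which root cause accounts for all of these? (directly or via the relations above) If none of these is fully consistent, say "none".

D

Per-candidate check:
(A) disk I/O saturation — request latency up miss; open file descriptors growing match; CPU unchanged match; timeouts to downstream match; connection count growing match
(B) DNS resolution stall — request latency up miss; open file descriptors growing match; CPU unchanged miss; timeouts to downstream miss; connection count growing match
(C) TLS handshake storm — fails on CPU unchanged, connection count growing (predicts CPU elevated, not CPU unchanged)
(D) connection leak — accounts for every observation (open file descriptors growing by memory climbing → open file descriptors growing)
(E) lock contention on hot path — request latency up miss; open file descriptors growing match; CPU unchanged match; timeouts to downstream miss; connection count growing match
(F) unbounded retry amplification — fails on request latency up, CPU unchanged (predicts CPU elevated, not CPU unchanged)
Only (D) is consistent with every observation.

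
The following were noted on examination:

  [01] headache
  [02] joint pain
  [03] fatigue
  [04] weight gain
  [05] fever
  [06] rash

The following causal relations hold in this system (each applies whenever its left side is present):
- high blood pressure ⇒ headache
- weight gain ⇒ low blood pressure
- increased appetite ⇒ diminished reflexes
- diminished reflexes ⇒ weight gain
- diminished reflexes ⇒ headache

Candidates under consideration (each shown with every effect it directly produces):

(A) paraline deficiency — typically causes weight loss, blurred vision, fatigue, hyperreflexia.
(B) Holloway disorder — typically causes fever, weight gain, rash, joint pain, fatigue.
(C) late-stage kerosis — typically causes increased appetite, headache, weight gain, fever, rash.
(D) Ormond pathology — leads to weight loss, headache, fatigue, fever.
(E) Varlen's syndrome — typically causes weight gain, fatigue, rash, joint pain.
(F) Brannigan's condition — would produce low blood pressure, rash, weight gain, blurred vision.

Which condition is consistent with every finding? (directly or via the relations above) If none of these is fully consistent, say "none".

none

Testing each hypothesis:
(A) paraline deficiency — headache miss; joint pain miss; fatigue match; weight gain miss; fever miss; rash miss
(B) Holloway disorder — headache miss; joint pain match; fatigue match; weight gain match; fever match; rash match
(C) late-stage kerosis — does not account for joint pain, fatigue
(D) Ormond pathology — fails on joint pain, weight gain, rash (predicts weight loss, not weight gain)
(E) Varlen's syndrome — does not account for headache, fever
(F) Brannigan's condition — does not account for headache, joint pain, fatigue, fever
No candidate is consistent with all observations.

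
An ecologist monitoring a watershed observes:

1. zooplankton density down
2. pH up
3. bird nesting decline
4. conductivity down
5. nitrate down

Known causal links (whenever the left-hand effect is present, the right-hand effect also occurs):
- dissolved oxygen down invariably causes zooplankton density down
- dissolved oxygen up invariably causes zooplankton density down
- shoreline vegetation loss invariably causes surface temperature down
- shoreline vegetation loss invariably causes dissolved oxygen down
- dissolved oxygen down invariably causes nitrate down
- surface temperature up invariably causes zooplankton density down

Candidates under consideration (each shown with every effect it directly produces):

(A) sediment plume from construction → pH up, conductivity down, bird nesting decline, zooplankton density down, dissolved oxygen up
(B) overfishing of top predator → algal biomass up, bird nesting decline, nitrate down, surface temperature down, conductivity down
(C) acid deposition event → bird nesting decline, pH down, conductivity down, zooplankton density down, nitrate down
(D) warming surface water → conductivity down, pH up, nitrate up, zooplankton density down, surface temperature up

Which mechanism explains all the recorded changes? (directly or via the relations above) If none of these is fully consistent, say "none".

none

Checking each candidate against the observations:
(A) sediment plume from construction — zooplankton density down +; pH up +; bird nesting decline +; conductivity down +; nitrate down -
(B) overfishing of top predator — zooplankton density down -; pH up -; bird nesting decline +; conductivity down +; nitrate down +
(C) acid deposition event — zooplankton density down +; pH up -; bird nesting decline +; conductivity down +; nitrate down +
(D) warming surface water — zooplankton density down +; pH up +; bird nesting decline -; conductivity down +; nitrate down -
Every candidate fails on at least one observation.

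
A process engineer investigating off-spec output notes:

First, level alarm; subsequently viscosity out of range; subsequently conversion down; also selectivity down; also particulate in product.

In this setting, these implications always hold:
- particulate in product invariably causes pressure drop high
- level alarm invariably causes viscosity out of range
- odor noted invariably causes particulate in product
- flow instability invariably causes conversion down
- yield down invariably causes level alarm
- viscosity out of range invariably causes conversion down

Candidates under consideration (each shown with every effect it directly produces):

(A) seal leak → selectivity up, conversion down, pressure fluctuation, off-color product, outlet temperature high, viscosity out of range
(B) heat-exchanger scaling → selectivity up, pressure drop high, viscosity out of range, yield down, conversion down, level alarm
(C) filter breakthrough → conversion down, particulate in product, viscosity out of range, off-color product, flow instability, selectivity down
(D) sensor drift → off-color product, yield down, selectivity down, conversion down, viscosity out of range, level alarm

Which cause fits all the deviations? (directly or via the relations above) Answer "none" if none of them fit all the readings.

Testing each hypothesis:
(A) seal leak — level alarm miss; viscosity out of range match; conversion down match; selectivity down miss; particulate in product miss
(B) heat-exchanger scaling — fails on selectivity down, particulate in product (predicts selectivity up, not selectivity down)
(C) filter breakthrough — does not account for level alarm
(D) sensor drift — does not account for particulate in product
No candidate is consistent with all observations.

none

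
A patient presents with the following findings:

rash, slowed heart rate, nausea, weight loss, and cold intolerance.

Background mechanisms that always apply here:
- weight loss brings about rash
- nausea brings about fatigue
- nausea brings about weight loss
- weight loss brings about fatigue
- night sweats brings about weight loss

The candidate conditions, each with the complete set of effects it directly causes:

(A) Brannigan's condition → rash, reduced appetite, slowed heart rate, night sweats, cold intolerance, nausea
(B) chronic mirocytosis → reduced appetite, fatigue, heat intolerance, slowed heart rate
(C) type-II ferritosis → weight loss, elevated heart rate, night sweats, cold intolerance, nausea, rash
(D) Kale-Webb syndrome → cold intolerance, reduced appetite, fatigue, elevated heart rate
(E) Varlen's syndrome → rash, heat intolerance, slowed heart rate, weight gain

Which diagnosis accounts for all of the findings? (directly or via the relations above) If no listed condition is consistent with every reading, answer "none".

Testing each hypothesis:
(A) Brannigan's condition — rash yes; slowed heart rate yes; nausea yes; weight loss yes (through night sweats → weight loss); cold intolerance yes
(B) chronic mirocytosis — fails on rash, nausea, weight loss, cold intolerance (predicts heat intolerance, not cold intolerance)
(C) type-II ferritosis — fails on slowed heart rate (predicts elevated heart rate, not slowed heart rate)
(D) Kale-Webb syndrome — rash NO; slowed heart rate NO; nausea NO; weight loss NO; cold intolerance yes
(E) Varlen's syndrome — fails on nausea, weight loss, cold intolerance (predicts weight gain, not weight loss; predicts heat intolerance, not cold intolerance)
(A) is the only candidate with no mismatches.

A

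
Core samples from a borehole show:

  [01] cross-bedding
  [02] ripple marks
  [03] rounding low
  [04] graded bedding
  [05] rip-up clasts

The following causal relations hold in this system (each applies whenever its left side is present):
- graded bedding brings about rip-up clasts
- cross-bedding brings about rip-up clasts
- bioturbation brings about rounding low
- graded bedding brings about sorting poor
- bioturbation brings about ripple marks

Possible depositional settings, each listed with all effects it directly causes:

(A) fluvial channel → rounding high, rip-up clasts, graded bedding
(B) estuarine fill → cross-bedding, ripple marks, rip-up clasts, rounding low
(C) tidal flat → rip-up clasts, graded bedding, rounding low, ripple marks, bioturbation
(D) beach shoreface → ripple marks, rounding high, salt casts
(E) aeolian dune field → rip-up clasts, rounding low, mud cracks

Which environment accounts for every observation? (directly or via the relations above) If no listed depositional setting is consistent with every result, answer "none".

none

Checking each candidate against the observations:
(A) fluvial channel — cross-bedding miss; ripple marks miss; rounding low miss; graded bedding match; rip-up clasts match
(B) estuarine fill — does not account for graded bedding
(C) tidal flat — cross-bedding miss; ripple marks match; rounding low match; graded bedding match; rip-up clasts match
(D) beach shoreface — fails on cross-bedding, rounding low, graded bedding, rip-up clasts (predicts rounding high, not rounding low)
(E) aeolian dune field — cross-bedding miss; ripple marks miss; rounding low match; graded bedding miss; rip-up clasts match
Every candidate fails on at least one observation.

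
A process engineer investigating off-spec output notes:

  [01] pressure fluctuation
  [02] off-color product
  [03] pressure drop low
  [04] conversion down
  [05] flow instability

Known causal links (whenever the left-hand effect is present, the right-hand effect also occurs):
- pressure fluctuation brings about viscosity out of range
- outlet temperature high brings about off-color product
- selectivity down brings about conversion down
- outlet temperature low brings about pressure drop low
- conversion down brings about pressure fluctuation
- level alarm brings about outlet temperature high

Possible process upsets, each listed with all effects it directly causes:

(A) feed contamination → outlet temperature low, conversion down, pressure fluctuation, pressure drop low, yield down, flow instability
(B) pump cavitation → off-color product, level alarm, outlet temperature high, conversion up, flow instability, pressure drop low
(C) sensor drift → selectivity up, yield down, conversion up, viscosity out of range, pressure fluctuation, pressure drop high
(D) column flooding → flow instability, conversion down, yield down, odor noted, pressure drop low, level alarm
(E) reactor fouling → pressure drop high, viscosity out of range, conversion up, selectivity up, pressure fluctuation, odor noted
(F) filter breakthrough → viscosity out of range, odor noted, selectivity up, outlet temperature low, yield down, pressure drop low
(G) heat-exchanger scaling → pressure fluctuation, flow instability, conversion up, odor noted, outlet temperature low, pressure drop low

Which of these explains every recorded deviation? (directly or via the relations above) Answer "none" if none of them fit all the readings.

D

Per-candidate check:
(A) feed contamination — pressure fluctuation yes; off-color product NO; pressure drop low yes; conversion down yes; flow instability yes
(B) pump cavitation — fails on pressure fluctuation, conversion down (predicts conversion up, not conversion down)
(C) sensor drift — pressure fluctuation yes; off-color product NO; pressure drop low NO; conversion down NO; flow instability NO
(D) column flooding — pressure fluctuation yes (via conversion down → pressure fluctuation); off-color product yes (via level alarm → outlet temperature high → off-color product); pressure drop low yes; conversion down yes; flow instability yes
(E) reactor fouling — fails on off-color product, pressure drop low, conversion down, flow instability (predicts pressure drop high, not pressure drop low; predicts conversion up, not conversion down)
(F) filter breakthrough — pressure fluctuation NO; off-color product NO; pressure drop low yes; conversion down NO; flow instability NO
(G) heat-exchanger scaling — pressure fluctuation yes; off-color product NO; pressure drop low yes; conversion down NO; flow instability yes
Only (D) is consistent with every observation.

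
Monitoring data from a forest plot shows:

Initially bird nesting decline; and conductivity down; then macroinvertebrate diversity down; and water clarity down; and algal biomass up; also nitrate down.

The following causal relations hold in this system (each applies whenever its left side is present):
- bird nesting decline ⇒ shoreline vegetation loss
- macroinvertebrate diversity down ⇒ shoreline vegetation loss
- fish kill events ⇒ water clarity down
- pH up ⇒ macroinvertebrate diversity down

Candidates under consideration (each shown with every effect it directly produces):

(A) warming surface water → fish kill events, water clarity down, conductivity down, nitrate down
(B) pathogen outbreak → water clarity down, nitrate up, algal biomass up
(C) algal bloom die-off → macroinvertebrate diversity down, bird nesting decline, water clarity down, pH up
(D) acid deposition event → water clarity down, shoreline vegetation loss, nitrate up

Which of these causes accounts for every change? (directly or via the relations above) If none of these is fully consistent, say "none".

Testing each hypothesis:
(A) warming surface water — does not account for bird nesting decline, macroinvertebrate diversity down, algal biomass up
(B) pathogen outbreak — bird nesting decline miss; conductivity down miss; macroinvertebrate diversity down miss; water clarity down match; algal biomass up match; nitrate down miss
(C) algal bloom die-off — does not account for conductivity down, algal biomass up, nitrate down
(D) acid deposition event — fails on bird nesting decline, conductivity down, macroinvertebrate diversity down, algal biomass up, nitrate down (predicts nitrate up, not nitrate down)
Every candidate fails on at least one observation.

none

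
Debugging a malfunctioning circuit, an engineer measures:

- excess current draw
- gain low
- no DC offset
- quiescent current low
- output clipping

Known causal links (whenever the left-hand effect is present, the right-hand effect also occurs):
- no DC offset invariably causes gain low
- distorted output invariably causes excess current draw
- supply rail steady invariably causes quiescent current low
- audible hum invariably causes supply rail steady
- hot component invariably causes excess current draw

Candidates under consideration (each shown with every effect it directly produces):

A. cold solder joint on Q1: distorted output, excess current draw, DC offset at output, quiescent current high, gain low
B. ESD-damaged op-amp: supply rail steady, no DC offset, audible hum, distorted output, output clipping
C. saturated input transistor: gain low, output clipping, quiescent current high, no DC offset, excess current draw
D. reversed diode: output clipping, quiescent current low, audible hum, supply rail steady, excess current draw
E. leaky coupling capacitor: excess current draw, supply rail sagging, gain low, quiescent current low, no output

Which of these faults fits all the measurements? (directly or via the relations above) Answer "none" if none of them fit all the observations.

B

Checking each candidate against the observations:
(A) cold solder joint on Q1 — excess current draw match; gain low match; no DC offset miss; quiescent current low miss; output clipping miss
(B) ESD-damaged op-amp — excess current draw match (through distorted output → excess current draw); gain low match (through no DC offset → gain low); no DC offset match; quiescent current low match (through supply rail steady → quiescent current low); output clipping match
(C) saturated input transistor — excess current draw match; gain low match; no DC offset match; quiescent current low miss; output clipping match
(D) reversed diode — excess current draw match; gain low miss; no DC offset miss; quiescent current low match; output clipping match
(E) leaky coupling capacitor — does not account for no DC offset, output clipping
(B) is the only candidate with no mismatches.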